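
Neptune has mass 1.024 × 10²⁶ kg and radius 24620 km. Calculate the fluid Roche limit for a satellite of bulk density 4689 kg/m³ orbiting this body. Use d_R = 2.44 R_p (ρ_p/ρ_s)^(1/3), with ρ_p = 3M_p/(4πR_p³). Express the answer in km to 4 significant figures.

42310 km

ρ_p = 3M_p/(4πR_p³) = 3 × (1.024 × 10²⁶) / (4π × (2.462 × 10⁷ m)³) = 1638 kg/m³
d_R = 2.44 × 24620 km × (1638/4689)^(1/3)
    = 42310 km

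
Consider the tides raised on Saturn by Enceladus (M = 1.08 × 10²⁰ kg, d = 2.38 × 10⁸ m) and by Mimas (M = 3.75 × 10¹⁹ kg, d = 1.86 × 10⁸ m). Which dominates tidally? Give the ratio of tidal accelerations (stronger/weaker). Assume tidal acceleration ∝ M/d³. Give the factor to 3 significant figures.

Enceladus, by a factor of ≈ 1.37

Compare M/d³ for the two perturbers:
Enceladus: (1.08 × 10²⁰) / (2.38 × 10⁸)³ = 8.011 × 10⁻⁶
Mimas: (3.75 × 10¹⁹) / (1.86 × 10⁸)³ = 5.828 × 10⁻⁶
Ratio (larger/smaller) = 1.37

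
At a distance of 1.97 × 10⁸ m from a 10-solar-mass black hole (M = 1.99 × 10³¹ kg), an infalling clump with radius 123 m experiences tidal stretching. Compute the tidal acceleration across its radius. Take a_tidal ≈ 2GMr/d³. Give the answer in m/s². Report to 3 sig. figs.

4.27 × 10⁻² m/s²

Δa = 2GMr/d³
   = 2 × (6.674 × 10⁻¹¹) × (1.99 × 10³¹) × (123) / (1.97 × 10⁸)³
   = 4.27 × 10⁻² m/s²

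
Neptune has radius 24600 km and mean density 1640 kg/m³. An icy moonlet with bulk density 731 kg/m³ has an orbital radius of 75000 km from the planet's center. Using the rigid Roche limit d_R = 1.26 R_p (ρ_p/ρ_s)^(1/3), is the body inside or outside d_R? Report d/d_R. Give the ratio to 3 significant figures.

outside; d/d_R ≈ 1.85

d_R = 1.26 × (24600 km) × (1640/731)^(1/3) = 40580 km
d/d_R = (75000) / (40580) = 1.85
Since d/d_R > 1, the body is outside the Roche limit.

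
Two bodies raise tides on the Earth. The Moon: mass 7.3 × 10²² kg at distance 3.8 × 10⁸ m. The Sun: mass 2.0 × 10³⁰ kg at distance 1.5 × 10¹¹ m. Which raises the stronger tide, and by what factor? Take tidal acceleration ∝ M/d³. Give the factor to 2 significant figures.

Compare M/d³ for the two perturbers:
The Moon: (7.3 × 10²²) / (3.8 × 10⁸)³ = 1.330 × 10⁻³
The Sun: (2.0 × 10³⁰) / (1.5 × 10¹¹)³ = 5.926 × 10⁻⁴
Ratio (larger/smaller) = 2.2

The Moon, by a factor of ≈ 2.2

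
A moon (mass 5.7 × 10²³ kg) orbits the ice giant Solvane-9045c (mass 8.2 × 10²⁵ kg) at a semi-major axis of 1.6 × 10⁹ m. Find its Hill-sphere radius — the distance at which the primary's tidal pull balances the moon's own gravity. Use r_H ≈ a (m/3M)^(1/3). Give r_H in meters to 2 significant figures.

r_H ≈ a (m/3M)^(1/3)
    = (1.6 × 10⁹) × (5.7 × 10²³ / (3 × 8.2 × 10²⁵))^(1/3)
    = 2.1 × 10⁸ m

2.1 × 10⁸ m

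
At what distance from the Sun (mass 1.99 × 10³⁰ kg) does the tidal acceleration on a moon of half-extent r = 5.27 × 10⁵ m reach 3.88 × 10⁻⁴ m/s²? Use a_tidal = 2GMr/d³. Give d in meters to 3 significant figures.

2GMr/d³ = a_tidal  ⇒  d = (2GMr / a_tidal)^(1/3)
d = (2 × 6.674×10⁻¹¹ × (1.99 × 10³⁰) × (5.27 × 10⁵) / (3.88 × 10⁻⁴))^(1/3)
  = 7.12 × 10⁹ m

7.12 × 10⁹ m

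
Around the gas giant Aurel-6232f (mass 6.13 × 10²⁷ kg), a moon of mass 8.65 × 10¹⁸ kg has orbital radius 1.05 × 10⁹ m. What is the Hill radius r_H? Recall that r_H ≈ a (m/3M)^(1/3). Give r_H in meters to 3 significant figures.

r_H ≈ a (m/3M)^(1/3)
    = (1.05 × 10⁹) × (8.65 × 10¹⁸ / (3 × 6.13 × 10²⁷))^(1/3)
    = 8.17 × 10⁵ m

8.17 × 10⁵ m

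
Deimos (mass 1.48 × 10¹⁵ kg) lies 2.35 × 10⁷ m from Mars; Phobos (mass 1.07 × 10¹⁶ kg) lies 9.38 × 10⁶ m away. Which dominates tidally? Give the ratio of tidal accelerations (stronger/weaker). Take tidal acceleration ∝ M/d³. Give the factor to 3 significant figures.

Tidal acceleration ∝ M/d³, so compare M/d³ for each.
Deimos: (1.48 × 10¹⁵) / (2.35 × 10⁷)³ = 1.140 × 10⁻⁷
Phobos: (1.07 × 10¹⁶) / (9.38 × 10⁶)³ = 1.297 × 10⁻⁵
Ratio (larger/smaller) = 114

Phobos, by a factor of ≈ 114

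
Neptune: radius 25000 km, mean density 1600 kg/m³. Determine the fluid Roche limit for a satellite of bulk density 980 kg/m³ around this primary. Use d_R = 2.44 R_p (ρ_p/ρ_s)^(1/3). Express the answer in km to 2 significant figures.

d_R = 2.44 × 25000 km × (1600/980)^(1/3)
    = 72000 km

72000 km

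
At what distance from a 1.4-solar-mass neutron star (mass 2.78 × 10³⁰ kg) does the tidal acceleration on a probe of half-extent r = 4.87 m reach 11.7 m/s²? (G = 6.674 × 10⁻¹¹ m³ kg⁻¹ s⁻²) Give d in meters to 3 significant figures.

5.37 × 10⁶ m

2GMr/d³ = a_tidal  ⇒  d = (2GMr / a_tidal)^(1/3)
d = (2 × 6.674×10⁻¹¹ × (2.78 × 10³⁰) × (4.87) / (11.7))^(1/3)
  = 5.37 × 10⁶ m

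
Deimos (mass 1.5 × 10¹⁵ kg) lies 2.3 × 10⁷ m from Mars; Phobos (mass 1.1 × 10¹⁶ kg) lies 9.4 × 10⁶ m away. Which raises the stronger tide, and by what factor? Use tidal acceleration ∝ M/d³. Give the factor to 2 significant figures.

Phobos, by a factor of ≈ 110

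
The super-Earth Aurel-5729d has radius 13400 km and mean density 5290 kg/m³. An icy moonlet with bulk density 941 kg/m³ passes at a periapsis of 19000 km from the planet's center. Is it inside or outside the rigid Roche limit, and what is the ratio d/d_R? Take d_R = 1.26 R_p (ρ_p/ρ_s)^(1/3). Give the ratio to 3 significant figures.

inside; d/d_R ≈ 0.633

d_R = 1.26 × (13400 km) × (5290/941)^(1/3) = 30020 km
d/d_R = (19000) / (30020) = 0.633
Since d/d_R < 1, the body is inside the Roche limit.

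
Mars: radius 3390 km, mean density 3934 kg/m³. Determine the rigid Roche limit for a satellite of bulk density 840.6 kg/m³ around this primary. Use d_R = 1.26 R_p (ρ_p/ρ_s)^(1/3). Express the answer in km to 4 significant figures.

7145 km

d_R = 1.26 × 3390 km × (3934/840.6)^(1/3)
    = 7145 km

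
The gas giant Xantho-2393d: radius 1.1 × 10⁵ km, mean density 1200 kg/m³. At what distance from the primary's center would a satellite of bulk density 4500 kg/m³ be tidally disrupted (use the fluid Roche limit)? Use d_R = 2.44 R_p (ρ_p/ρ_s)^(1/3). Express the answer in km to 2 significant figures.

1.7 × 10⁵ km

d_R = 2.44 × 1.1 × 10⁵ km × (1200/4500)^(1/3)
    = 1.7 × 10⁵ km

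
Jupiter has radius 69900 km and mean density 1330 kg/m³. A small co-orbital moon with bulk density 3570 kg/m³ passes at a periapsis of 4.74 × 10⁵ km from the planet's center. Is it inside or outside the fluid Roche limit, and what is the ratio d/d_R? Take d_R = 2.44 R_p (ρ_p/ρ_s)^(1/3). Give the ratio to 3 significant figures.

d_R = 2.44 × (69900 km) × (1330/3570)^(1/3) = 1.227 × 10⁵ km
d/d_R = (4.74 × 10⁵) / (1.227 × 10⁵) = 3.86
Since d/d_R > 1, the body is outside the Roche limit.

outside; d/d_R ≈ 3.86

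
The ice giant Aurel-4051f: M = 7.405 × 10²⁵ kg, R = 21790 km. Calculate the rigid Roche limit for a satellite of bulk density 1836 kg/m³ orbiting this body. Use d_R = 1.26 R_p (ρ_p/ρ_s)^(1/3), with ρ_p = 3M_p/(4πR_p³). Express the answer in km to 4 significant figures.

26810 km

ρ_p = 3M_p/(4πR_p³) = 3 × (7.405 × 10²⁵) / (4π × (2.179 × 10⁷ m)³) = 1709 kg/m³
d_R = 1.26 × 21790 km × (1709/1836)^(1/3)
    = 26810 km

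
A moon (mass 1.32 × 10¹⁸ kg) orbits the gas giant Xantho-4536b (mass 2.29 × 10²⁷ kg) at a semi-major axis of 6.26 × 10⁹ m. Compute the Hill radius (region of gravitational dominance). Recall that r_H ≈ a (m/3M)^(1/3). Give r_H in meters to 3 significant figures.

r_H ≈ a (m/3M)^(1/3)
    = (6.26 × 10⁹) × (1.32 × 10¹⁸ / (3 × 2.29 × 10²⁷))^(1/3)
    = 3.61 × 10⁶ m

3.61 × 10⁶ m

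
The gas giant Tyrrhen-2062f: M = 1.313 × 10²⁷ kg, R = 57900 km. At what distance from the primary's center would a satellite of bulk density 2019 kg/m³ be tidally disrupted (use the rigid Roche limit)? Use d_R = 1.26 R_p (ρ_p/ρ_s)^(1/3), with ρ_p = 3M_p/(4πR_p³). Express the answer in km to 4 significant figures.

67720 km

ρ_p = 3M_p/(4πR_p³) = 3 × (1.313 × 10²⁷) / (4π × (5.790 × 10⁷ m)³) = 1615 kg/m³
d_R = 1.26 × 57900 km × (1615/2019)^(1/3)
    = 67720 km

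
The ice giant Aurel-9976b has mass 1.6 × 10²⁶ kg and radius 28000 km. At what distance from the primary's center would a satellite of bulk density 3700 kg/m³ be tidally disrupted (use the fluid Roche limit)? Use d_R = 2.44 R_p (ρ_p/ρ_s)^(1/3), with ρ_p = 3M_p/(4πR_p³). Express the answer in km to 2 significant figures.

ρ_p = 3M_p/(4πR_p³) = 3 × (1.6 × 10²⁶) / (4π × (2.8 × 10⁷ m)³) = 1700 kg/m³
d_R = 2.44 × 28000 km × (1700/3700)^(1/3)
    = 53000 km

53000 km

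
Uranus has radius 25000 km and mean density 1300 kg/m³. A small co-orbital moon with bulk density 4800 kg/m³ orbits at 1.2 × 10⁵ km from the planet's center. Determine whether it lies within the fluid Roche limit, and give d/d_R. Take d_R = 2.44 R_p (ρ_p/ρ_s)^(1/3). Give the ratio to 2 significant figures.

d_R = 2.44 × (25000 km) × (1300/4800)^(1/3) = 39470 km
d/d_R = (1.2 × 10⁵) / (39470) = 3.0
Since d/d_R > 1, the body is outside the Roche limit.

outside; d/d_R ≈ 3.0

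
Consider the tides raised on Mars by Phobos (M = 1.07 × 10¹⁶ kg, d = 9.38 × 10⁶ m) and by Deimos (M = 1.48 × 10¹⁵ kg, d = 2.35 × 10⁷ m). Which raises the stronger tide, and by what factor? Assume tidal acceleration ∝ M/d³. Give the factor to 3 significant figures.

Compare M/d³ for the two perturbers:
Phobos: (1.07 × 10¹⁶) / (9.38 × 10⁶)³ = 1.297 × 10⁻⁵
Deimos: (1.48 × 10¹⁵) / (2.35 × 10⁷)³ = 1.140 × 10⁻⁷
Ratio (larger/smaller) = 114

Phobos, by a factor of ≈ 114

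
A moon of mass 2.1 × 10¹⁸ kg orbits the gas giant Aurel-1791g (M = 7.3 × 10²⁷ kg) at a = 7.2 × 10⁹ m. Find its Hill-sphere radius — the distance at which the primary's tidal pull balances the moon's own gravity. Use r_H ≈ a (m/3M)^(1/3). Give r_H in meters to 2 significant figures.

3.3 × 10⁶ m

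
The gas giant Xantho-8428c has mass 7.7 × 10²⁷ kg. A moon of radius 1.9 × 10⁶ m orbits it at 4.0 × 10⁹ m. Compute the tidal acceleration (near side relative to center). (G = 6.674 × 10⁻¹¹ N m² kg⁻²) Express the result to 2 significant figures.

3.1 × 10⁻⁵ m/s²

The tidal stretch is the gradient of GM/d² times the body's extent r, hence the 1/d³ dependence.
Δg = 2GMr/d³
   = 2 × (6.674 × 10⁻¹¹) × (7.7 × 10²⁷) × (1.9 × 10⁶) / (4.0 × 10⁹)³
   = 3.1 × 10⁻⁵ m/s²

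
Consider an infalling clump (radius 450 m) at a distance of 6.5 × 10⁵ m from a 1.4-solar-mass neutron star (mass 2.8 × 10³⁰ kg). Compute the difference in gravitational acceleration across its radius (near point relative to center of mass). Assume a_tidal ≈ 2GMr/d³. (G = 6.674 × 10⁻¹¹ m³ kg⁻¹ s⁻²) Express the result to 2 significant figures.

a_tidal = 2GMr/d³
        = 2 × (6.674 × 10⁻¹¹) × (2.8 × 10³⁰) × (450) / (6.5 × 10⁵)³
        = 6.1 × 10⁵ m/s²

6.1 × 10⁵ m/s²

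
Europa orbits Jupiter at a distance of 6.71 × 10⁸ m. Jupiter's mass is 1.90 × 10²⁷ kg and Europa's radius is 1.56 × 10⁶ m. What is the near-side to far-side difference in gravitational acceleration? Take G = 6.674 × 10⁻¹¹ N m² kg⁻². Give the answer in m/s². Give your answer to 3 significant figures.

Differencing GM/(d−r)² and GM/(d+r)² to first order in r/d gives 4GMr/d³.
Δg = 4GMr/d³
   = 4 × (6.674 × 10⁻¹¹) × (1.90 × 10²⁷) × (1.56 × 10⁶) / (6.71 × 10⁸)³
   = 2.62 × 10⁻³ m/s²

2.62 × 10⁻³ m/s²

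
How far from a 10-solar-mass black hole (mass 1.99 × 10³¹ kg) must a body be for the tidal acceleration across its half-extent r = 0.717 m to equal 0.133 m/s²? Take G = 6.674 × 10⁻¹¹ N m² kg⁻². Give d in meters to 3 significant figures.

2.43 × 10⁷ m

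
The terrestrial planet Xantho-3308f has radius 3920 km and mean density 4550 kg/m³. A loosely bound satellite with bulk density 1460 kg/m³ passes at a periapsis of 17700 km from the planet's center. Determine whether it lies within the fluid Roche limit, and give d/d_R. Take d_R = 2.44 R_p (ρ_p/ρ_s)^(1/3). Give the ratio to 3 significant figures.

outside; d/d_R ≈ 1.27

d_R = 2.44 × (3920 km) × (4550/1460)^(1/3) = 13970 km
d/d_R = (17700) / (13970) = 1.27
Since d/d_R > 1, the body is outside the Roche limit.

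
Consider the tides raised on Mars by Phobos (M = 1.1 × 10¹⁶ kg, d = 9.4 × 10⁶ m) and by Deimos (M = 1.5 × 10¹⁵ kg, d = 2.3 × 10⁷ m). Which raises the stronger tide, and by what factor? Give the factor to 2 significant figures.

Phobos, by a factor of ≈ 110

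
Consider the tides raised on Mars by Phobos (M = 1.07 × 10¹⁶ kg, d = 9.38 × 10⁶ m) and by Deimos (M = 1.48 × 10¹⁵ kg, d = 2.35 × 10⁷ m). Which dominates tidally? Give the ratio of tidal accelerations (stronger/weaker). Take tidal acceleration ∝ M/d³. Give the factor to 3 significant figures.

Tidal acceleration ∝ M/d³, so compare M/d³ for each.
Phobos: (1.07 × 10¹⁶) / (9.38 × 10⁶)³ = 1.297 × 10⁻⁵
Deimos: (1.48 × 10¹⁵) / (2.35 × 10⁷)³ = 1.140 × 10⁻⁷
Ratio (larger/smaller) = 114

Phobos, by a factor of ≈ 114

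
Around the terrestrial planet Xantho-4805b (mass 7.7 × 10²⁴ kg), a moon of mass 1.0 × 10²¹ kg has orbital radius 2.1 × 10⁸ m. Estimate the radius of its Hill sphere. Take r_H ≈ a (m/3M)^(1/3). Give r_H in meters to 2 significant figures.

7.4 × 10⁶ m

r_H ≈ a (m/3M)^(1/3)
    = (2.1 × 10⁸) × (1.0 × 10²¹ / (3 × 7.7 × 10²⁴))^(1/3)
    = 7.4 × 10⁶ m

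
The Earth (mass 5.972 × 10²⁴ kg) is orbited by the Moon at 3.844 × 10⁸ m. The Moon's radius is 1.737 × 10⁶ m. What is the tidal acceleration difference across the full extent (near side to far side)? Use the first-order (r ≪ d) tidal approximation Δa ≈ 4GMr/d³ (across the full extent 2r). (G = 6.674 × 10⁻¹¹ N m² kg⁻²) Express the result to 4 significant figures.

4.875 × 10⁻⁵ m/s²

Δa = 4GMr/d³
   = 4 × (6.674 × 10⁻¹¹) × (5.972 × 10²⁴) × (1.737 × 10⁶) / (3.844 × 10⁸)³
   = 4.875 × 10⁻⁵ m/s²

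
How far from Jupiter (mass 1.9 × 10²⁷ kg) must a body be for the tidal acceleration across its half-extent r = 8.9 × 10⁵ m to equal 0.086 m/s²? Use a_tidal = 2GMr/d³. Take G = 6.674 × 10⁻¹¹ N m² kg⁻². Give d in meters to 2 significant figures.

2GMr/d³ = a_tidal  ⇒  d = (2GMr / a_tidal)^(1/3)
d = (2 × 6.674×10⁻¹¹ × (1.9 × 10²⁷) × (8.9 × 10⁵) / (0.086))^(1/3)
  = 1.4 × 10⁸ m

1.4 × 10⁸ m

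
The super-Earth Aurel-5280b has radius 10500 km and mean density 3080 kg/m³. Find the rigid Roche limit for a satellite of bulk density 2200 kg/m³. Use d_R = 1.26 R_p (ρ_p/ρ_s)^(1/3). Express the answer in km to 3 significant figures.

d_R = 1.26 × 10500 km × (3080/2200)^(1/3)
    = 14800 km

14800 km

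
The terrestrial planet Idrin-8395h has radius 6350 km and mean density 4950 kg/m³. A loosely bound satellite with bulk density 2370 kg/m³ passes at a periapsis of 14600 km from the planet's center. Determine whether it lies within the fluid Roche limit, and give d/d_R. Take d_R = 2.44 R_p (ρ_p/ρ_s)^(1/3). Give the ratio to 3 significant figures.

inside; d/d_R ≈ 0.737

d_R = 2.44 × (6350 km) × (4950/2370)^(1/3) = 19810 km
d/d_R = (14600) / (19810) = 0.737
Since d/d_R < 1, the body is inside the Roche limit.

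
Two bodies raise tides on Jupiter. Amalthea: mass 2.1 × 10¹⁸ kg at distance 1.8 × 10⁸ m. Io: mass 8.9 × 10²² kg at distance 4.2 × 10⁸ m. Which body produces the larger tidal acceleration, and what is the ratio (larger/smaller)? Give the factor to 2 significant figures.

Io, by a factor of ≈ 3300

The tide-raising term goes as M/d³ (the gradient of a 1/d² field).
Amalthea: (2.1 × 10¹⁸) / (1.8 × 10⁸)³ = 3.601 × 10⁻⁷
Io: (8.9 × 10²²) / (4.2 × 10⁸)³ = 1.201 × 10⁻³
Ratio (larger/smaller) = 3300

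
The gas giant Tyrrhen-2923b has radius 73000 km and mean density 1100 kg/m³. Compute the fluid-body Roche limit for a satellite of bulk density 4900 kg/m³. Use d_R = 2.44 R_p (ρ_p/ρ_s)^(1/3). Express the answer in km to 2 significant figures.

d_R = 2.44 × 73000 km × (1100/4900)^(1/3)
    = 1.1 × 10⁵ km

1.1 × 10⁵ km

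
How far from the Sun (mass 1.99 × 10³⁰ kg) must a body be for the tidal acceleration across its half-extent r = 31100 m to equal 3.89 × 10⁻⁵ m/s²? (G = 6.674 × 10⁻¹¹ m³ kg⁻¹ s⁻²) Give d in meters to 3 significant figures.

2GMr/d³ = a_tidal  ⇒  d = (2GMr / a_tidal)^(1/3)
d = (2 × 6.674×10⁻¹¹ × (1.99 × 10³⁰) × (31100) / (3.89 × 10⁻⁵))^(1/3)
  = 5.97 × 10⁹ m

5.97 × 10⁹ m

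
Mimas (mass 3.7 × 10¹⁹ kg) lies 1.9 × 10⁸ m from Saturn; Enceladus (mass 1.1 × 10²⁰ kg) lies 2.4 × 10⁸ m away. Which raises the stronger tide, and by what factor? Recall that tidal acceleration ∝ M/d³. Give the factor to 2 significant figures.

Tidal stretch scales as M/d³; compute that for each body.
Mimas: (3.7 × 10¹⁹) / (1.9 × 10⁸)³ = 5.394 × 10⁻⁶
Enceladus: (1.1 × 10²⁰) / (2.4 × 10⁸)³ = 7.957 × 10⁻⁶
Ratio (larger/smaller) = 1.5

Enceladus, by a factor of ≈ 1.5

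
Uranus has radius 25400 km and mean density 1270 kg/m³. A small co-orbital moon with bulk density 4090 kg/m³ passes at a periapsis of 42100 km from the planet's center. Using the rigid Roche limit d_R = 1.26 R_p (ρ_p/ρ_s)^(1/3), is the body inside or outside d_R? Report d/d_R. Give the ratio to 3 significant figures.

outside; d/d_R ≈ 1.94

d_R = 1.26 × (25400 km) × (1270/4090)^(1/3) = 21670 km
d/d_R = (42100) / (21670) = 1.94
Since d/d_R > 1, the body is outside the Roche limit.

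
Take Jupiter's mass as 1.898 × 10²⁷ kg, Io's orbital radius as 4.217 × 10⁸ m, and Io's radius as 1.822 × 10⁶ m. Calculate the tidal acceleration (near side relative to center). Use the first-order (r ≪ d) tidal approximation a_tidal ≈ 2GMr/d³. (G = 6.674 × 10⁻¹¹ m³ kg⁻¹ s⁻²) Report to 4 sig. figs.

6.155 × 10⁻³ m/s²

a_tidal = 2GMr/d³
        = 2 × (6.674 × 10⁻¹¹) × (1.898 × 10²⁷) × (1.822 × 10⁶) / (4.217 × 10⁸)³
        = 6.155 × 10⁻³ m/s²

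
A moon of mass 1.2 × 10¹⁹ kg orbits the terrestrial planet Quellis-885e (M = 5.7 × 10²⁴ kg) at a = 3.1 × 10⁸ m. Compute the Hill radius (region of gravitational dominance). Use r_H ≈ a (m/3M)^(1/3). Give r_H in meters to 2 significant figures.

2.8 × 10⁶ m

r_H ≈ a (m/3M)^(1/3)
    = (3.1 × 10⁸) × (1.2 × 10¹⁹ / (3 × 5.7 × 10²⁴))^(1/3)
    = 2.8 × 10⁶ m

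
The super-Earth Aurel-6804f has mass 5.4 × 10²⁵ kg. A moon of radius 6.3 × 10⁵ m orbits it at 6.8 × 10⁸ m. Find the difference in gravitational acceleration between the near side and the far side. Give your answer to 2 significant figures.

2.9 × 10⁻⁵ m/s²

The field gradient is 2GM/d³; across the full diameter 2r the difference is 4GMr/d³.
Δa = 4GMr/d³
   = 4 × (6.674 × 10⁻¹¹) × (5.4 × 10²⁵) × (6.3 × 10⁵) / (6.8 × 10⁸)³
   = 2.9 × 10⁻⁵ m/s²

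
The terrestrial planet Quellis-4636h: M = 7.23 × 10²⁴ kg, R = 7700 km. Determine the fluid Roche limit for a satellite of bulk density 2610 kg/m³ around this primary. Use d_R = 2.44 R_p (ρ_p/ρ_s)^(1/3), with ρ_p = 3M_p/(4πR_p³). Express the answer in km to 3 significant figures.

ρ_p = 3M_p/(4πR_p³) = 3 × (7.23 × 10²⁴) / (4π × (7.70 × 10⁶ m)³) = 3780 kg/m³
d_R = 2.44 × 7700 km × (3780/2610)^(1/3)
    = 21300 km

21300 km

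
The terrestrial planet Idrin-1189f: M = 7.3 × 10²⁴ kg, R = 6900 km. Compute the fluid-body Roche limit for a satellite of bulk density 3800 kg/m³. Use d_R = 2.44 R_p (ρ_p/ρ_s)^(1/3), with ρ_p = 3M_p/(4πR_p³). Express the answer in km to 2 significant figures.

19000 km

ρ_p = 3M_p/(4πR_p³) = 3 × (7.3 × 10²⁴) / (4π × (6.9 × 10⁶ m)³) = 5300 kg/m³
d_R = 2.44 × 6900 km × (5300/3800)^(1/3)
    = 19000 km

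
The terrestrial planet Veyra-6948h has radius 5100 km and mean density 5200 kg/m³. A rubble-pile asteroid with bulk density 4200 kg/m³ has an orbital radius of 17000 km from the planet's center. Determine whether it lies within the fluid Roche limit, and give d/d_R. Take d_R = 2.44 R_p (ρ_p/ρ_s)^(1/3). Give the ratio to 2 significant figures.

outside; d/d_R ≈ 1.3

d_R = 2.44 × (5100 km) × (5200/4200)^(1/3) = 13360 km
d/d_R = (17000) / (13360) = 1.3
Since d/d_R > 1, the body is outside the Roche limit.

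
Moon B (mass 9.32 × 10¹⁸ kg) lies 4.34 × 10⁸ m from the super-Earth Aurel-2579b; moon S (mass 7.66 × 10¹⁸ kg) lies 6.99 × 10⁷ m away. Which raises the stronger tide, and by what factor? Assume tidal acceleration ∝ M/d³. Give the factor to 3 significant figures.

Moon S, by a factor of ≈ 197

The tide-raising term goes as M/d³ (the gradient of a 1/d² field).
Moon B: (9.32 × 10¹⁸) / (4.34 × 10⁸)³ = 1.140 × 10⁻⁷
Moon S: (7.66 × 10¹⁸) / (6.99 × 10⁷)³ = 2.243 × 10⁻⁵
Ratio (larger/smaller) = 197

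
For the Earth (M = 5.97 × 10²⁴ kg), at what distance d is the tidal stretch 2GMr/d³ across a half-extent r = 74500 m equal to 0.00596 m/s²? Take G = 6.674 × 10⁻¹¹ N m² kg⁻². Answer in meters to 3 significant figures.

2GMr/d³ = a_tidal  ⇒  d = (2GMr / a_tidal)^(1/3)
d = (2 × 6.674×10⁻¹¹ × (5.97 × 10²⁴) × (74500) / (0.00596))^(1/3)
  = 2.15 × 10⁷ m

2.15 × 10⁷ m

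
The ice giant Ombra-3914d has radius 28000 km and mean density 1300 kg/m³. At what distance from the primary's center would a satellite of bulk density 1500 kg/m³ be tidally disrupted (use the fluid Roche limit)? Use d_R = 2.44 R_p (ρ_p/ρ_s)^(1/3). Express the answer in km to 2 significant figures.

d_R = 2.44 × 28000 km × (1300/1500)^(1/3)
    = 65000 km

65000 km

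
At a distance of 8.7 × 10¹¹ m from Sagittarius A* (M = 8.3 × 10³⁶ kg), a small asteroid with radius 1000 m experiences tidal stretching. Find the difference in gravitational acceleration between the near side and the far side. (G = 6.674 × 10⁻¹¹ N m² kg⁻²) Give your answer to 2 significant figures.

3.4 × 10⁻⁶ m/s²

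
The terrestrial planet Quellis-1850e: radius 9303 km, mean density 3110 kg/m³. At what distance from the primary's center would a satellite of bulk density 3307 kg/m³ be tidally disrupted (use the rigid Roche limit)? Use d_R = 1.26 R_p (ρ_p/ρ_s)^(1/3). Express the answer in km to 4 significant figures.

d_R = 1.26 × 9303 km × (3110/3307)^(1/3)
    = 11480 km

11480 km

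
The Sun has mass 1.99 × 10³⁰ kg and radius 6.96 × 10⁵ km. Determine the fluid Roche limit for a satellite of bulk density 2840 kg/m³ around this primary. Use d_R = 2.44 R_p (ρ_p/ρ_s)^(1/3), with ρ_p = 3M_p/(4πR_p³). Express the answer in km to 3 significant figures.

1.34 × 10⁶ km

ρ_p = 3M_p/(4πR_p³) = 3 × (1.99 × 10³⁰) / (4π × (6.96 × 10⁸ m)³) = 1410 kg/m³
d_R = 2.44 × 6.96 × 10⁵ km × (1410/2840)^(1/3)
    = 1.34 × 10⁶ km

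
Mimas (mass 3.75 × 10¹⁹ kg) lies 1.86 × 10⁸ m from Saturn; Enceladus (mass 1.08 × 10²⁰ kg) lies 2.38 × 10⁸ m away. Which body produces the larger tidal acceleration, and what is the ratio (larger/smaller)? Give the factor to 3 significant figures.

Enceladus, by a factor of ≈ 1.37

Tidal stretch scales as M/d³; compute that for each body.
Mimas: (3.75 × 10¹⁹) / (1.86 × 10⁸)³ = 5.828 × 10⁻⁶
Enceladus: (1.08 × 10²⁰) / (2.38 × 10⁸)³ = 8.011 × 10⁻⁶
Ratio (larger/smaller) = 1.37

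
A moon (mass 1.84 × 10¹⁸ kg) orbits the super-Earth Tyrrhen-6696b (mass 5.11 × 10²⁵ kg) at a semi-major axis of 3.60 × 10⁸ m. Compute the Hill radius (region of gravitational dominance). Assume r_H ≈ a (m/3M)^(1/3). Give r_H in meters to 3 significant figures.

8.24 × 10⁵ m

r_H ≈ a (m/3M)^(1/3)
    = (3.60 × 10⁸) × (1.84 × 10¹⁸ / (3 × 5.11 × 10²⁵))^(1/3)
    = 8.24 × 10⁵ m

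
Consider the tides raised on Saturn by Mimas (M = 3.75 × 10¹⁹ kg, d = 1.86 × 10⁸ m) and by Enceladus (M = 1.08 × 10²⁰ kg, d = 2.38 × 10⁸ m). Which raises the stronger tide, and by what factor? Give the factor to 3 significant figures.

Enceladus, by a factor of ≈ 1.37

Tidal acceleration ∝ M/d³, so compare M/d³ for each.
Mimas: (3.75 × 10¹⁹) / (1.86 × 10⁸)³ = 5.828 × 10⁻⁶
Enceladus: (1.08 × 10²⁰) / (2.38 × 10⁸)³ = 8.011 × 10⁻⁶
Ratio (larger/smaller) = 1.37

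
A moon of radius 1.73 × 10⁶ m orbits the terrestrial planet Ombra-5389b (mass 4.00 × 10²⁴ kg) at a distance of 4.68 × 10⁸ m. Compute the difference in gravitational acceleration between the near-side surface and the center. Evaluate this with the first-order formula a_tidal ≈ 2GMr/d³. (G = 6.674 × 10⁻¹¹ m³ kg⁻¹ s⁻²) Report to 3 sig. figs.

Since r ≪ d, expand the inverse-square field across one radius to get the leading 2GMr/d³ term.
Δa = 2GMr/d³
   = 2 × (6.674 × 10⁻¹¹) × (4.00 × 10²⁴) × (1.73 × 10⁶) / (4.68 × 10⁸)³
   = 9.01 × 10⁻⁶ m/s²

9.01 × 10⁻⁶ m/s²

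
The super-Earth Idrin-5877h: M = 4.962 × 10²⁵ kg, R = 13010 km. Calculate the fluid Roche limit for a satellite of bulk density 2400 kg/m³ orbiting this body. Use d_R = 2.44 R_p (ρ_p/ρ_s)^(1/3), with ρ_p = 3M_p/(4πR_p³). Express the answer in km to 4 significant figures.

ρ_p = 3M_p/(4πR_p³) = 3 × (4.962 × 10²⁵) / (4π × (1.301 × 10⁷ m)³) = 5379 kg/m³
d_R = 2.44 × 13010 km × (5379/2400)^(1/3)
    = 41540 km

41540 km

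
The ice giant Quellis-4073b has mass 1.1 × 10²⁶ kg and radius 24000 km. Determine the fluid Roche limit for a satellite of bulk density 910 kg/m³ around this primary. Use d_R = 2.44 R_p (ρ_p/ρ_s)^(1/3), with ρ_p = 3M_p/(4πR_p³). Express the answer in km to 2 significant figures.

ρ_p = 3M_p/(4πR_p³) = 3 × (1.1 × 10²⁶) / (4π × (2.4 × 10⁷ m)³) = 1900 kg/m³
d_R = 2.44 × 24000 km × (1900/910)^(1/3)
    = 75000 km

75000 km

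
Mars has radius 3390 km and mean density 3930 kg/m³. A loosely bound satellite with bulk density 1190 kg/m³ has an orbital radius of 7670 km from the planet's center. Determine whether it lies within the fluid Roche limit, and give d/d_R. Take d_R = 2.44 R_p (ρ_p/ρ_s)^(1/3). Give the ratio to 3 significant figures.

d_R = 2.44 × (3390 km) × (3930/1190)^(1/3) = 12320 km
d/d_R = (7670) / (12320) = 0.623
Since d/d_R < 1, the body is inside the Roche limit.

inside; d/d_R ≈ 0.623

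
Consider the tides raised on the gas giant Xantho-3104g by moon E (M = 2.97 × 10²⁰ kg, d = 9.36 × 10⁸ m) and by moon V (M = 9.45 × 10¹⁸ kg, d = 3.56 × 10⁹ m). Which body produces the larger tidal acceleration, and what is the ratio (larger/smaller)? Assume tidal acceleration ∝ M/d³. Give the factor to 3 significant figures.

The tide-raising term goes as M/d³ (the gradient of a 1/d² field).
Moon E: (2.97 × 10²⁰) / (9.36 × 10⁸)³ = 3.622 × 10⁻⁷
Moon V: (9.45 × 10¹⁸) / (3.56 × 10⁹)³ = 2.095 × 10⁻¹⁰
Ratio (larger/smaller) = 1730

Moon E, by a factor of ≈ 1730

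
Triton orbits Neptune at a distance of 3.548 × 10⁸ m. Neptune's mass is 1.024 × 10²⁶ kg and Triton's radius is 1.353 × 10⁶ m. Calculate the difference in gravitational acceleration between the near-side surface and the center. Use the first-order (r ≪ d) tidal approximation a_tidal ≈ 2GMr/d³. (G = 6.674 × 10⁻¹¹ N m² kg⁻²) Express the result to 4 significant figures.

Δg = 2GMr/d³
   = 2 × (6.674 × 10⁻¹¹) × (1.024 × 10²⁶) × (1.353 × 10⁶) / (3.548 × 10⁸)³
   = 4.141 × 10⁻⁴ m/s²

4.141 × 10⁻⁴ m/s²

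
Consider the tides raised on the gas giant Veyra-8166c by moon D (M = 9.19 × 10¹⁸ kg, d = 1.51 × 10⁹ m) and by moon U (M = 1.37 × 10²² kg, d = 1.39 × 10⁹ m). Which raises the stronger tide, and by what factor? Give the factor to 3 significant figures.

Moon U, by a factor of ≈ 1910

Tidal acceleration ∝ M/d³, so compare M/d³ for each.
Moon D: (9.19 × 10¹⁸) / (1.51 × 10⁹)³ = 2.669 × 10⁻⁹
Moon U: (1.37 × 10²²) / (1.39 × 10⁹)³ = 5.101 × 10⁻⁶
Ratio (larger/smaller) = 1910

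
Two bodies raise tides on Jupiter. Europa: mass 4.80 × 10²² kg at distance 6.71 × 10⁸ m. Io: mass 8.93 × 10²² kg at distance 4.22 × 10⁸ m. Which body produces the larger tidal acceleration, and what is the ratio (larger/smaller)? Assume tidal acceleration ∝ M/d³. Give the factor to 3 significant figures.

Tidal acceleration ∝ M/d³, so compare M/d³ for each.
Europa: (4.80 × 10²²) / (6.71 × 10⁸)³ = 1.589 × 10⁻⁴
Io: (8.93 × 10²²) / (4.22 × 10⁸)³ = 1.188 × 10⁻³
Ratio (larger/smaller) = 7.48

Io, by a factor of ≈ 7.48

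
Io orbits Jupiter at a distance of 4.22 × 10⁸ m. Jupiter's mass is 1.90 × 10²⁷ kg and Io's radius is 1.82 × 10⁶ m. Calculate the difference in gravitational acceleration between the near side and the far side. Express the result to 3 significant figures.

1.23 × 10⁻² m/s²

Δg = 4GMr/d³
   = 4 × (6.674 × 10⁻¹¹) × (1.90 × 10²⁷) × (1.82 × 10⁶) / (4.22 × 10⁸)³
   = 1.23 × 10⁻² m/s²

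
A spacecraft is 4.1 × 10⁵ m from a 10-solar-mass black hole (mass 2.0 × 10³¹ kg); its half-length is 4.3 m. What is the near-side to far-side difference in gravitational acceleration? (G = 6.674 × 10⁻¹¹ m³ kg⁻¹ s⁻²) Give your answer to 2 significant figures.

Differencing GM/(d−r)² and GM/(d+r)² to first order in r/d gives 4GMr/d³.
a_tidal = 4GMr/d³
        = 4 × (6.674 × 10⁻¹¹) × (2.0 × 10³¹) × (4.3) / (4.1 × 10⁵)³
        = 3.3 × 10⁵ m/s²

3.3 × 10⁵ m/s²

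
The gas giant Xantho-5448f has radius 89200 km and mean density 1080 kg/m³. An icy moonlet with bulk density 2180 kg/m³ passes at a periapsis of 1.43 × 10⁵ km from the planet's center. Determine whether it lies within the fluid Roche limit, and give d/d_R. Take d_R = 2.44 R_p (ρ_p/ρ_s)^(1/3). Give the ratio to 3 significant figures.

inside; d/d_R ≈ 0.830

d_R = 2.44 × (89200 km) × (1080/2180)^(1/3) = 1.722 × 10⁵ km
d/d_R = (1.43 × 10⁵) / (1.722 × 10⁵) = 0.830
Since d/d_R < 1, the body is inside the Roche limit.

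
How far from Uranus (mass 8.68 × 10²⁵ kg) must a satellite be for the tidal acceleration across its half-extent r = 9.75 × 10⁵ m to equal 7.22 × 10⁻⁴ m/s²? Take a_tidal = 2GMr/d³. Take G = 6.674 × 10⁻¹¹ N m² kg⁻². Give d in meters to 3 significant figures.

2GMr/d³ = a_tidal  ⇒  d = (2GMr / a_tidal)^(1/3)
d = (2 × 6.674×10⁻¹¹ × (8.68 × 10²⁵) × (9.75 × 10⁵) / (7.22 × 10⁻⁴))^(1/3)
  = 2.50 × 10⁸ m

2.50 × 10⁸ m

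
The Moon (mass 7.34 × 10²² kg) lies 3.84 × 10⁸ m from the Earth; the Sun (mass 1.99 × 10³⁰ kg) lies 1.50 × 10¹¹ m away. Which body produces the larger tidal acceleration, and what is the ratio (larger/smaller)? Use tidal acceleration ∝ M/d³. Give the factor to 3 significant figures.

The Moon, by a factor of ≈ 2.20

The tide-raising term goes as M/d³ (the gradient of a 1/d² field).
The Moon: (7.34 × 10²²) / (3.84 × 10⁸)³ = 1.296 × 10⁻³
The Sun: (1.99 × 10³⁰) / (1.50 × 10¹¹)³ = 5.896 × 10⁻⁴
Ratio (larger/smaller) = 2.20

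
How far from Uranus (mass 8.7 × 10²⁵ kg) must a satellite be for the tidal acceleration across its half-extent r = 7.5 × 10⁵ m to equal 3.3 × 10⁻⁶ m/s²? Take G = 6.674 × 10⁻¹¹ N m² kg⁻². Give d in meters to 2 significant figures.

1.4 × 10⁹ m

2GMr/d³ = a_tidal  ⇒  d = (2GMr / a_tidal)^(1/3)
d = (2 × 6.674×10⁻¹¹ × (8.7 × 10²⁵) × (7.5 × 10⁵) / (3.3 × 10⁻⁶))^(1/3)
  = 1.4 × 10⁹ m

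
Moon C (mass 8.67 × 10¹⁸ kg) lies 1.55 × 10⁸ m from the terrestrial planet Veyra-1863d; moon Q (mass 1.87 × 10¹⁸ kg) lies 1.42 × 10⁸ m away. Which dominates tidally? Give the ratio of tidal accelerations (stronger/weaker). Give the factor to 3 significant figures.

Moon C, by a factor of ≈ 3.56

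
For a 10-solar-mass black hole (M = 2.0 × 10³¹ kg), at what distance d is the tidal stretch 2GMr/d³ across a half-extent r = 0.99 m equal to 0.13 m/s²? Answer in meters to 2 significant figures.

2.7 × 10⁷ m

2GMr/d³ = a_tidal  ⇒  d = (2GMr / a_tidal)^(1/3)
d = (2 × 6.674×10⁻¹¹ × (2.0 × 10³¹) × (0.99) / (0.13))^(1/3)
  = 2.7 × 10⁷ m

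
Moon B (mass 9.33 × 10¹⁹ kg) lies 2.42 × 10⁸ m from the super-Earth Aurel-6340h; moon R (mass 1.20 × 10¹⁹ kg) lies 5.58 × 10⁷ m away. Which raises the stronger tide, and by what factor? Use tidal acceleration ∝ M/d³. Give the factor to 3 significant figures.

The tide-raising term goes as M/d³ (the gradient of a 1/d² field).
Moon B: (9.33 × 10¹⁹) / (2.42 × 10⁸)³ = 6.583 × 10⁻⁶
Moon R: (1.20 × 10¹⁹) / (5.58 × 10⁷)³ = 6.907 × 10⁻⁵
Ratio (larger/smaller) = 10.5

Moon R, by a factor of ≈ 10.5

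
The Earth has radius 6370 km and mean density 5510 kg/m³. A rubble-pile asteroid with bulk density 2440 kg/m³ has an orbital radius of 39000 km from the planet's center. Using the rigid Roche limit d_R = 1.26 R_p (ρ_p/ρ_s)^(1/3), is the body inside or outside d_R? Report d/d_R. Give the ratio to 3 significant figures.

outside; d/d_R ≈ 3.70

d_R = 1.26 × (6370 km) × (5510/2440)^(1/3) = 10530 km
d/d_R = (39000) / (10530) = 3.70
Since d/d_R > 1, the body is outside the Roche limit.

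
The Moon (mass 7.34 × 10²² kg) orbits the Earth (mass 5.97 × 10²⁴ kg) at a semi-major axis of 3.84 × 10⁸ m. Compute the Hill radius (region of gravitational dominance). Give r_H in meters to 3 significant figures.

6.15 × 10⁷ m

r_H ≈ a (m/3M)^(1/3)
    = (3.84 × 10⁸) × (7.34 × 10²² / (3 × 5.97 × 10²⁴))^(1/3)
    = 6.15 × 10⁷ m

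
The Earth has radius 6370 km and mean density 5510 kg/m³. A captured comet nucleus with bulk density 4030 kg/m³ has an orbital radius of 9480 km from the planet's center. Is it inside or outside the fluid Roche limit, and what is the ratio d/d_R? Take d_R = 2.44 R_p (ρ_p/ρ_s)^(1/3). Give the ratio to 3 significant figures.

inside; d/d_R ≈ 0.550

d_R = 2.44 × (6370 km) × (5510/4030)^(1/3) = 17250 km
d/d_R = (9480) / (17250) = 0.550
Since d/d_R < 1, the body is inside the Roche limit.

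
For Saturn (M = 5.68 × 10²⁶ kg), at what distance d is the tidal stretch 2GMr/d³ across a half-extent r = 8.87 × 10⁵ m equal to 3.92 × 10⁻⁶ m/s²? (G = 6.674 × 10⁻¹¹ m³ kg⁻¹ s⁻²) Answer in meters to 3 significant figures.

2GMr/d³ = a_tidal  ⇒  d = (2GMr / a_tidal)^(1/3)
d = (2 × 6.674×10⁻¹¹ × (5.68 × 10²⁶) × (8.87 × 10⁵) / (3.92 × 10⁻⁶))^(1/3)
  = 2.58 × 10⁹ m

2.58 × 10⁹ m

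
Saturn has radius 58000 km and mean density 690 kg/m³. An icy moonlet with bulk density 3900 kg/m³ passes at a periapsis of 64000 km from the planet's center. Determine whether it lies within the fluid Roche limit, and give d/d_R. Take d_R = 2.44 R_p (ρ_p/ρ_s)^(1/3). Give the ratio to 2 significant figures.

d_R = 2.44 × (58000 km) × (690/3900)^(1/3) = 79450 km
d/d_R = (64000) / (79450) = 0.81
Since d/d_R < 1, the body is inside the Roche limit.

inside; d/d_R ≈ 0.81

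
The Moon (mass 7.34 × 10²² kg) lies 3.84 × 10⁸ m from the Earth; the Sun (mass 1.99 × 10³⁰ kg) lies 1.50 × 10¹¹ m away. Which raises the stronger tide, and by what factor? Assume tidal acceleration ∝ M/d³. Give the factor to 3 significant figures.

The Moon, by a factor of ≈ 2.20

Tidal stretch scales as M/d³; compute that for each body.
The Moon: (7.34 × 10²²) / (3.84 × 10⁸)³ = 1.296 × 10⁻³
The Sun: (1.99 × 10³⁰) / (1.50 × 10¹¹)³ = 5.896 × 10⁻⁴
Ratio (larger/smaller) = 2.20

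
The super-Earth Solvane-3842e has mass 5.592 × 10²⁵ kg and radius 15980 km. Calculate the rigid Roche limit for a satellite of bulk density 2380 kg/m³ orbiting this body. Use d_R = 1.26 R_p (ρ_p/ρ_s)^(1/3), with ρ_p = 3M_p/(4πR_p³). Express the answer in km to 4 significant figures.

ρ_p = 3M_p/(4πR_p³) = 3 × (5.592 × 10²⁵) / (4π × (1.598 × 10⁷ m)³) = 3272 kg/m³
d_R = 1.26 × 15980 km × (3272/2380)^(1/3)
    = 22390 km

22390 km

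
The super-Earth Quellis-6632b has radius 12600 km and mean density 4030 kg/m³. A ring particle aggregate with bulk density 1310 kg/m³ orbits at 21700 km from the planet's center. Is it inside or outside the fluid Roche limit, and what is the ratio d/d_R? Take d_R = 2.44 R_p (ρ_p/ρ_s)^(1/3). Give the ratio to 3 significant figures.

inside; d/d_R ≈ 0.485

d_R = 2.44 × (12600 km) × (4030/1310)^(1/3) = 44710 km
d/d_R = (21700) / (44710) = 0.485
Since d/d_R < 1, the body is inside the Roche limit.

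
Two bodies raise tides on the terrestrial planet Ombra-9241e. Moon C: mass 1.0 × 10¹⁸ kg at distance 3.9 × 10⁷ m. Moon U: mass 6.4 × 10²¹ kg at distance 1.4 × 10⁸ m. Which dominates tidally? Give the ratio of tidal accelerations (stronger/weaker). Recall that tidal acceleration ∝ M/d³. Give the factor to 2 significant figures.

Moon U, by a factor of ≈ 140

Tidal stretch scales as M/d³; compute that for each body.
Moon C: (1.0 × 10¹⁸) / (3.9 × 10⁷)³ = 1.686 × 10⁻⁵
Moon U: (6.4 × 10²¹) / (1.4 × 10⁸)³ = 2.332 × 10⁻³
Ratio (larger/smaller) = 140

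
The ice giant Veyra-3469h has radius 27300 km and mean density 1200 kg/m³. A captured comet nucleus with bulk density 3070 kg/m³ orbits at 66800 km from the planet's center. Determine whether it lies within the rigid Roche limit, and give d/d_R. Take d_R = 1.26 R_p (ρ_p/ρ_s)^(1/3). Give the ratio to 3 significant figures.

d_R = 1.26 × (27300 km) × (1200/3070)^(1/3) = 25150 km
d/d_R = (66800) / (25150) = 2.66
Since d/d_R > 1, the body is outside the Roche limit.

outside; d/d_R ≈ 2.66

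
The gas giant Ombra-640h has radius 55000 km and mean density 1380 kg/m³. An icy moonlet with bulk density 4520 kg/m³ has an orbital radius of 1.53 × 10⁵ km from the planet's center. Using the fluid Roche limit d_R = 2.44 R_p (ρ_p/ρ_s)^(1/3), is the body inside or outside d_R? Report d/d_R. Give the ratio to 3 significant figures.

d_R = 2.44 × (55000 km) × (1380/4520)^(1/3) = 90360 km
d/d_R = (1.53 × 10⁵) / (90360) = 1.69
Since d/d_R > 1, the body is outside the Roche limit.

outside; d/d_R ≈ 1.69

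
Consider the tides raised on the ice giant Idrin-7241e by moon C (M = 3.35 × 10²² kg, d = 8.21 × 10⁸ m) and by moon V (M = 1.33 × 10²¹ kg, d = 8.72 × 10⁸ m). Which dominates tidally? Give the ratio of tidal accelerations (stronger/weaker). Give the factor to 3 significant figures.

Moon C, by a factor of ≈ 30.2

Tidal stretch scales as M/d³; compute that for each body.
Moon C: (3.35 × 10²²) / (8.21 × 10⁸)³ = 6.054 × 10⁻⁵
Moon V: (1.33 × 10²¹) / (8.72 × 10⁸)³ = 2.006 × 10⁻⁶
Ratio (larger/smaller) = 30.2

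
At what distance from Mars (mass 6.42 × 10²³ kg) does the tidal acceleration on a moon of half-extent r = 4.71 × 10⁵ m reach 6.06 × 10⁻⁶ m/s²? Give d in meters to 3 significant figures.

1.88 × 10⁸ m

2GMr/d³ = a_tidal  ⇒  d = (2GMr / a_tidal)^(1/3)
d = (2 × 6.674×10⁻¹¹ × (6.42 × 10²³) × (4.71 × 10⁵) / (6.06 × 10⁻⁶))^(1/3)
  = 1.88 × 10⁸ m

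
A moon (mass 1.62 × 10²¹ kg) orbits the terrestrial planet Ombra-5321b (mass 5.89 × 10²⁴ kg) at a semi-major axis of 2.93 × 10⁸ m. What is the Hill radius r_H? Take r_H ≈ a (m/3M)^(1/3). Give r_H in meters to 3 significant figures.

r_H ≈ a (m/3M)^(1/3)
    = (2.93 × 10⁸) × (1.62 × 10²¹ / (3 × 5.89 × 10²⁴))^(1/3)
    = 1.32 × 10⁷ m

1.32 × 10⁷ m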